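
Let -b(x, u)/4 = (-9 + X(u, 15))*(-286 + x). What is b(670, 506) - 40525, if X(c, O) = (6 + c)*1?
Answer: -813133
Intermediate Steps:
X(c, O) = 6 + c
b(x, u) = -4*(-286 + x)*(-3 + u) (b(x, u) = -4*(-9 + (6 + u))*(-286 + x) = -4*(-3 + u)*(-286 + x) = -4*(-286 + x)*(-3 + u))
b(670, 506) - 40525 = (-3432 + 12*670 + 1144*506 - 4*506*670) - 40525 = (-3432 + 8040 + 578864 - 1356080) - 40525 = -772608 - 40525 = -813133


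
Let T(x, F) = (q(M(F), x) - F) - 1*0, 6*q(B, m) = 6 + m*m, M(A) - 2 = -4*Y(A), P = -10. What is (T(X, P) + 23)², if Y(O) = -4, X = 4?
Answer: 12100/9 ≈ 1344.4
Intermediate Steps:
M(A) = 18 (M(A) = 2 - 4*(-4) = 2 + 16 = 18)
q(B, m) = 1 + m²/6 (q(B, m) = (6 + m*m)/6 = (6 + m²)/6 = 1 + m²/6)
T(x, F) = 1 - F + x²/6 (T(x, F) = ((1 + x²/6) - F) - 1*0 = (1 - F + x²/6) + 0 = 1 - F + x²/6)
(T(X, P) + 23)² = ((1 - 1*(-10) + (⅙)*4²) + 23)² = ((1 + 10 + (⅙)*16) + 23)² = ((1 + 10 + 8/3) + 23)² = (41/3 + 23)² = (110/3)² = 12100/9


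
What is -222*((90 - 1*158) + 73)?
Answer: -1110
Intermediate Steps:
-222*((90 - 1*158) + 73) = -222*((90 - 158) + 73) = -222*(-68 + 73) = -222*5 = -1110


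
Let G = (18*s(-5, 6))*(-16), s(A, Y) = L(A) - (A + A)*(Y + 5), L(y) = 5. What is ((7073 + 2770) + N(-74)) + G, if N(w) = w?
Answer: -23351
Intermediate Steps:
s(A, Y) = 5 - 2*A*(5 + Y) (s(A, Y) = 5 - (A + A)*(Y + 5) = 5 - 2*A*(5 + Y))
G = -33120 (G = (18*(5 - 10*(-5) - 2*(-5)*6))*(-16) = (18*(5 + 50 + 60))*(-16) = (18*115)*(-16) = 2070*(-16) = -33120)
((7073 + 2770) + N(-74)) + G = ((7073 + 2770) - 74) - 33120 = (9843 - 74) - 33120 = 9769 - 33120 = -23351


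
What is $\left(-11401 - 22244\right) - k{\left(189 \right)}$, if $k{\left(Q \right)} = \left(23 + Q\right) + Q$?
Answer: $-34046$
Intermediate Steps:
$k{\left(Q \right)} = 23 + 2 Q$
$\left(-11401 - 22244\right) - k{\left(189 \right)} = \left(-11401 - 22244\right) - \left(23 + 2 \cdot 189\right) = \left(-11401 - 22244\right) - \left(23 + 378\right) = -33645 - 401 = -34046$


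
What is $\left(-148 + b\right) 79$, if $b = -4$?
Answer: $-12008$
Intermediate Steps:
$\left(-148 + b\right) 79 = \left(-148 - 4\right) 79 = \left(-152\right) 79 = -12008$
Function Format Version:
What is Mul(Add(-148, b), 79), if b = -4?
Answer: -12008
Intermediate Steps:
Mul(Add(-148, b), 79) = Mul(Add(-148, -4), 79) = Mul(-152, 79) = -12008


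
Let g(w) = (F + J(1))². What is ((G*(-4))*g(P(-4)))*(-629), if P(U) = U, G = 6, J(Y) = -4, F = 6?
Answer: 60384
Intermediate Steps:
g(w) = 4 (g(w) = (6 - 4)² = 2² = 4)
((G*(-4))*g(P(-4)))*(-629) = ((6*(-4))*4)*(-629) = -24*4*(-629) = -96*(-629) = 60384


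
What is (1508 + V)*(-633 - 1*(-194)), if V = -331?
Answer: -516703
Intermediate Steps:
(1508 + V)*(-633 - 1*(-194)) = (1508 - 331)*(-633 - 1*(-194)) = 1177*(-633 + 194) = 1177*(-439) = -516703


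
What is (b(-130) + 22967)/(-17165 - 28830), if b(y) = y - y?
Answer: -22967/45995 ≈ -0.49934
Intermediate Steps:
b(y) = 0
(b(-130) + 22967)/(-17165 - 28830) = (0 + 22967)/(-17165 - 28830) = 22967/(-45995) = 22967*(-1/45995) = -22967/45995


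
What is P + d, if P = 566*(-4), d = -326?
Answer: -2590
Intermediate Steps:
P = -2264
P + d = -2264 - 326 = -2590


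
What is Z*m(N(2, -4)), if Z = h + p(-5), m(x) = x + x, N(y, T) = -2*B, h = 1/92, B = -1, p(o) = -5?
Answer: -459/23 ≈ -19.957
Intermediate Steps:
h = 1/92 ≈ 0.010870
N(y, T) = 2 (N(y, T) = -2*(-1) = 2)
m(x) = 2*x
Z = -459/92 (Z = 1/92 - 5 = -459/92 ≈ -4.9891)
Z*m(N(2, -4)) = -459*2/46 = -459/92*4 = -459/23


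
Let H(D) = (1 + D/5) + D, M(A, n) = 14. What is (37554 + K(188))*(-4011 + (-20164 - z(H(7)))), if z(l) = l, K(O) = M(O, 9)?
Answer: -4542797696/5 ≈ -9.0856e+8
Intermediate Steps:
K(O) = 14
H(D) = 1 + 6*D/5 (H(D) = (1 + D*(⅕)) + D = (1 + D/5) + D = 1 + 6*D/5)
(37554 + K(188))*(-4011 + (-20164 - z(H(7)))) = (37554 + 14)*(-4011 + (-20164 - (1 + (6/5)*7))) = 37568*(-4011 + (-20164 - (1 + 42/5))) = 37568*(-4011 + (-20164 - 1*47/5)) = 37568*(-4011 + (-20164 - 47/5)) = 37568*(-4011 - 100867/5) = 37568*(-120922/5) = -4542797696/5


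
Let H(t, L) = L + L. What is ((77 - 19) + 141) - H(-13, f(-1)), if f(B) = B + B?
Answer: 203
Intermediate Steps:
f(B) = 2*B
H(t, L) = 2*L
((77 - 19) + 141) - H(-13, f(-1)) = ((77 - 19) + 141) - 2*2*(-1) = (58 + 141) - 2*(-2) = 199 - 1*(-4) = 199 + 4 = 203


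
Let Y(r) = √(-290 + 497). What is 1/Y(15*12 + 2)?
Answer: √23/69 ≈ 0.069505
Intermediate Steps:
Y(r) = 3*√23 (Y(r) = √207 = 3*√23)
1/Y(15*12 + 2) = 1/(3*√23) = √23/69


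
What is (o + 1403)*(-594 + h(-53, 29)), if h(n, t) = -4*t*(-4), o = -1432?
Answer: 3770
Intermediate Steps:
h(n, t) = 16*t
(o + 1403)*(-594 + h(-53, 29)) = (-1432 + 1403)*(-594 + 16*29) = -29*(-594 + 464) = -29*(-130) = 3770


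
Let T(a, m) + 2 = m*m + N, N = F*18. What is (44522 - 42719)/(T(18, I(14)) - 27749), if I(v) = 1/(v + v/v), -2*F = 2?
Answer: -405675/6248024 ≈ -0.064929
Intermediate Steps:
F = -1 (F = -1/2*2 = -1)
I(v) = 1/(1 + v) (I(v) = 1/(v + 1) = 1/(1 + v))
N = -18 (N = -1*18 = -18)
T(a, m) = -20 + m**2 (T(a, m) = -2 + (m*m - 18) = -2 + (m**2 - 18) = -2 + (-18 + m**2) = -20 + m**2)
(44522 - 42719)/(T(18, I(14)) - 27749) = (44522 - 42719)/((-20 + (1/(1 + 14))**2) - 27749) = 1803/((-20 + (1/15)**2) - 27749) = 1803/((-20 + 1/225) - 27749) = 1803/(-4499/225 - 27749) = 1803/(-6248024/225) = 1803*(-225/6248024) = -405675/6248024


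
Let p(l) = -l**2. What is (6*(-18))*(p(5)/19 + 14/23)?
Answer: 33372/437 ≈ 76.366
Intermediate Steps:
(6*(-18))*(p(5)/19 + 14/23) = (6*(-18))*(-1*5**2/19 + 14/23) = -108*(-1*25*(1/19) + 14*(1/23)) = -108*(-25*1/19 + 14/23) = -108*(-25/19 + 14/23) = -108*(-309/437) = 33372/437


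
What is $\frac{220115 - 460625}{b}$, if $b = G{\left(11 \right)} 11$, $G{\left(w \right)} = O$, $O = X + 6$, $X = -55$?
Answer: $\frac{240510}{539} \approx 446.22$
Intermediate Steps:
$O = -49$ ($O = -55 + 6 = -49$)
$G{\left(w \right)} = -49$
$b = -539$ ($b = \left(-49\right) 11 = -539$)
$\frac{220115 - 460625}{b} = \frac{220115 - 460625}{-539} = \left(220115 - 460625\right) \left(- \frac{1}{539}\right) = \left(-240510\right) \left(- \frac{1}{539}\right) = \frac{240510}{539}$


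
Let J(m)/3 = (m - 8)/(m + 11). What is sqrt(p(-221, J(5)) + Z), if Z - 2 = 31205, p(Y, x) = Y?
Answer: sqrt(30986) ≈ 176.03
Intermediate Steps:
J(m) = 3*(-8 + m)/(11 + m) (J(m) = 3*((m - 8)/(m + 11)) = 3*((-8 + m)/(11 + m)) = 3*(-8 + m)/(11 + m))
Z = 31207 (Z = 2 + 31205 = 31207)
sqrt(p(-221, J(5)) + Z) = sqrt(-221 + 31207) = sqrt(30986)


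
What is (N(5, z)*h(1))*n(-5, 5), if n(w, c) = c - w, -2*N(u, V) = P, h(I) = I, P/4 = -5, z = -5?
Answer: 100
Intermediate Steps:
P = -20 (P = 4*(-5) = -20)
N(u, V) = 10 (N(u, V) = -½*(-20) = 10)
(N(5, z)*h(1))*n(-5, 5) = (10*1)*(5 - 1*(-5)) = 10*(5 + 5) = 10*10 = 100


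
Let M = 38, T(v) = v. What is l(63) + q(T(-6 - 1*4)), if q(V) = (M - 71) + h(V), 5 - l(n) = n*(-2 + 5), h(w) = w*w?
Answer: -117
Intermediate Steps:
h(w) = w²
l(n) = 5 - 3*n (l(n) = 5 - n*(-2 + 5) = 5 - n*3 = 5 - 3*n)
q(V) = -33 + V² (q(V) = (38 - 71) + V² = -33 + V²)
l(63) + q(T(-6 - 1*4)) = (5 - 3*63) + (-33 + (-6 - 1*4)²) = (5 - 189) + (-33 + (-6 - 4)²) = -184 + (-33 + (-10)²) = -184 + (-33 + 100) = -184 + 67 = -117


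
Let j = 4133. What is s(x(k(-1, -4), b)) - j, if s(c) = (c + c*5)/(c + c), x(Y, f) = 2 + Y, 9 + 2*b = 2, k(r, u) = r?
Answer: -4130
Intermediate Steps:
b = -7/2 (b = -9/2 + (½)*2 = -9/2 + 1 = -7/2 ≈ -3.5000)
s(c) = 3 (s(c) = (c + 5*c)/((2*c)) = (6*c)*(1/(2*c)) = 3)
s(x(k(-1, -4), b)) - j = 3 - 1*4133 = 3 - 4133 = -4130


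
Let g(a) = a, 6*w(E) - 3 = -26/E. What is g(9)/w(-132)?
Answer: 3564/211 ≈ 16.891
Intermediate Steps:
w(E) = ½ - 13/(3*E) (w(E) = ½ + (-26/E)/6 = ½ - 13/(3*E))
g(9)/w(-132) = 9/(((⅙)*(-26 + 3*(-132))/(-132))) = 9/(((⅙)*(-1/132)*(-26 - 396))) = 9/(((⅙)*(-1/132)*(-422))) = 9/(211/396) = 9*(396/211) = 3564/211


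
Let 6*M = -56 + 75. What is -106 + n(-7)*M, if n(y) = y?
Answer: -769/6 ≈ -128.17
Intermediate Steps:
M = 19/6 (M = (-56 + 75)/6 = (1/6)*19 = 19/6 ≈ 3.1667)
-106 + n(-7)*M = -106 - 7*19/6 = -106 - 133/6 = -769/6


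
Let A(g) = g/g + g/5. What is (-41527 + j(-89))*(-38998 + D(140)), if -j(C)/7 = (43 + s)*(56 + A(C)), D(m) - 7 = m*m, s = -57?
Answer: 3653787957/5 ≈ 7.3076e+8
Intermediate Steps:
D(m) = 7 + m**2 (D(m) = 7 + m*m = 7 + m**2)
A(g) = 1 + g/5 (A(g) = 1 + g*(1/5) = 1 + g/5)
j(C) = 5586 + 98*C/5 (j(C) = -7*(43 - 57)*(56 + (1 + C/5)) = -(-98)*(57 + C/5) = -7*(-798 - 14*C/5) = 5586 + 98*C/5)
(-41527 + j(-89))*(-38998 + D(140)) = (-41527 + (5586 + (98/5)*(-89)))*(-38998 + (7 + 140**2)) = (-41527 + (5586 - 8722/5))*(-38998 + (7 + 19600)) = (-41527 + 19208/5)*(-38998 + 19607) = -188427/5*(-19391) = 3653787957/5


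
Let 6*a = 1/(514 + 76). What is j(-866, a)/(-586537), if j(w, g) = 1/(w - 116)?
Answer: 1/575979334 ≈ 1.7362e-9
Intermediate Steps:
a = 1/3540 (a = 1/(6*(514 + 76)) = (⅙)/590 = (⅙)*(1/590) = 1/3540 ≈ 0.00028249)
j(w, g) = 1/(-116 + w)
j(-866, a)/(-586537) = 1/(-116 - 866*(-586537)) = -1/586537/(-982) = -1/982*(-1/586537) = 1/575979334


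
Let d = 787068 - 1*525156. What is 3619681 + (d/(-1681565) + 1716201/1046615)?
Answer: 1274092871864873432/351990230495 ≈ 3.6197e+6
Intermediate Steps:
d = 261912 (d = 787068 - 525156 = 261912)
3619681 + (d/(-1681565) + 1716201/1046615) = 3619681 + (261912/(-1681565) + 1716201/1046615) = 3619681 + (261912*(-1/1681565) + 1716201*(1/1046615)) = 3619681 + (-261912/1681565 + 1716201/1046615) = 3619681 + 522356501337/351990230495 = 1274092871864873432/351990230495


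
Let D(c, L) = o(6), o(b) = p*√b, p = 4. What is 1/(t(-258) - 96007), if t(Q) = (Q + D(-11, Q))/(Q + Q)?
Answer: -2130192222/204512299561435 + 172*√6/204512299561435 ≈ -1.0416e-5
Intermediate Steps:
o(b) = 4*√b
D(c, L) = 4*√6
t(Q) = (Q + 4*√6)/(2*Q) (t(Q) = (Q + 4*√6)/(Q + Q) = (Q + 4*√6)/((2*Q)) = (Q + 4*√6)*(1/(2*Q)) = (Q + 4*√6)/(2*Q))
1/(t(-258) - 96007) = 1/((½)*(-258 + 4*√6)/(-258) - 96007) = 1/((½)*(-1/258)*(-258 + 4*√6) - 96007) = 1/((½ - √6/129) - 96007) = 1/(-192013/2 - √6/129)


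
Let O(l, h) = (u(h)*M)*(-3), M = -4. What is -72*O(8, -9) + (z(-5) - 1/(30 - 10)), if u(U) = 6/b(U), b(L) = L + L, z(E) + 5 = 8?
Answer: 5819/20 ≈ 290.95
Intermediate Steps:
z(E) = 3 (z(E) = -5 + 8 = 3)
b(L) = 2*L
u(U) = 3/U (u(U) = 6/((2*U)) = 6*(1/(2*U)) = 3/U)
O(l, h) = 36/h (O(l, h) = ((3/h)*(-4))*(-3) = -12/h*(-3) = 36/h)
-72*O(8, -9) + (z(-5) - 1/(30 - 10)) = -2592/(-9) + (3 - 1/(30 - 10)) = -2592*(-1)/9 + (3 - 1/20) = -72*(-4) + (3 - 1*1/20) = 288 + (3 - 1/20) = 288 + 59/20 = 5819/20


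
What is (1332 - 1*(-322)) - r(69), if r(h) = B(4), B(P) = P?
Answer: 1650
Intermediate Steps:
r(h) = 4
(1332 - 1*(-322)) - r(69) = (1332 - 1*(-322)) - 1*4 = (1332 + 322) - 4 = 1654 - 4 = 1650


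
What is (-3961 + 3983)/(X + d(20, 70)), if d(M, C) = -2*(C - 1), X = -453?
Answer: -22/591 ≈ -0.037225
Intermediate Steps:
d(M, C) = 2 - 2*C (d(M, C) = -2*(-1 + C) = 2 - 2*C)
(-3961 + 3983)/(X + d(20, 70)) = (-3961 + 3983)/(-453 + (2 - 2*70)) = 22/(-453 + (2 - 140)) = 22/(-453 - 138) = 22/(-591) = 22*(-1/591) = -22/591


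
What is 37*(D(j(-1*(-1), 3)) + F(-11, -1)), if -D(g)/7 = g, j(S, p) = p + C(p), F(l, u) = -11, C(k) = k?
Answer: -1961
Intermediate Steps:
j(S, p) = 2*p (j(S, p) = p + p = 2*p)
D(g) = -7*g
37*(D(j(-1*(-1), 3)) + F(-11, -1)) = 37*(-14*3 - 11) = 37*(-7*6 - 11) = 37*(-42 - 11) = 37*(-53) = -1961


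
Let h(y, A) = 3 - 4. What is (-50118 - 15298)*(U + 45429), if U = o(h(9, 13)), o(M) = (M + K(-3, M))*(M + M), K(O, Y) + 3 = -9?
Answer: -2973484280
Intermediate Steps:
h(y, A) = -1
K(O, Y) = -12 (K(O, Y) = -3 - 9 = -12)
o(M) = 2*M*(-12 + M) (o(M) = (M - 12)*(M + M) = (-12 + M)*(2*M) = 2*M*(-12 + M))
U = 26 (U = 2*(-1)*(-12 - 1) = 2*(-1)*(-13) = 26)
(-50118 - 15298)*(U + 45429) = (-50118 - 15298)*(26 + 45429) = -65416*45455 = -2973484280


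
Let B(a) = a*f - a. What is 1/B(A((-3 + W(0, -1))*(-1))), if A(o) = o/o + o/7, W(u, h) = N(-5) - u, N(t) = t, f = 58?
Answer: 7/855 ≈ 0.0081871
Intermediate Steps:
W(u, h) = -5 - u
A(o) = 1 + o/7 (A(o) = 1 + o*(⅐) = 1 + o/7)
B(a) = 57*a (B(a) = a*58 - a = 58*a - a = 57*a)
1/B(A((-3 + W(0, -1))*(-1))) = 1/(57*(1 + ((-3 + (-5 - 1*0))*(-1))/7)) = 1/(57*(1 + ((-3 + (-5 + 0))*(-1))/7)) = 1/(57*(1 + ((-3 - 5)*(-1))/7)) = 1/(57*(1 + (-8*(-1))/7)) = 1/(57*(1 + (⅐)*8)) = 1/(57*(1 + 8/7)) = 1/(57*(15/7)) = 1/(855/7) = 7/855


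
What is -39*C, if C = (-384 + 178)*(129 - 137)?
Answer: -64272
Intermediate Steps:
C = 1648 (C = -206*(-8) = 1648)
-39*C = -39*1648 = -64272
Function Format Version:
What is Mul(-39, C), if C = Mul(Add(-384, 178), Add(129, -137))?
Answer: -64272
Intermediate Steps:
C = 1648 (C = Mul(-206, -8) = 1648)
Mul(-39, C) = Mul(-39, 1648) = -64272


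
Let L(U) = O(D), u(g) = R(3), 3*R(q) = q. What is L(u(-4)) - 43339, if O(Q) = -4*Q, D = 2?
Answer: -43347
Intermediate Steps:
R(q) = q/3
u(g) = 1 (u(g) = (1/3)*3 = 1)
L(U) = -8 (L(U) = -4*2 = -8)
L(u(-4)) - 43339 = -8 - 43339 = -43347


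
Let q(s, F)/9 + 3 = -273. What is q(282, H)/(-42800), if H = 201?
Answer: 621/10700 ≈ 0.058037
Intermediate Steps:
q(s, F) = -2484 (q(s, F) = -27 + 9*(-273) = -27 - 2457 = -2484)
q(282, H)/(-42800) = -2484/(-42800) = -2484*(-1/42800) = 621/10700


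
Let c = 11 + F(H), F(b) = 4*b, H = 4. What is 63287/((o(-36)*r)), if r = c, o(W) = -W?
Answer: 63287/972 ≈ 65.110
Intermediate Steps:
c = 27 (c = 11 + 4*4 = 11 + 16 = 27)
r = 27
63287/((o(-36)*r)) = 63287/((-1*(-36)*27)) = 63287/((36*27)) = 63287/972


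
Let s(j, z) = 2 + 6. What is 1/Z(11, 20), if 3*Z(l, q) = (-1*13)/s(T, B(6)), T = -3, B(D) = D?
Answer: -24/13 ≈ -1.8462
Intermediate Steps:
s(j, z) = 8
Z(l, q) = -13/24 (Z(l, q) = (-1*13/8)/3 = (-13*1/8)/3 = (1/3)*(-13/8) = -13/24)
1/Z(11, 20) = 1/(-13/24) = -24/13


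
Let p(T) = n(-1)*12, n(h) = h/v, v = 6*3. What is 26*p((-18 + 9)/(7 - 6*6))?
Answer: -52/3 ≈ -17.333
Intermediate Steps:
v = 18
n(h) = h/18
p(T) = -⅔ (p(T) = ((1/18)*(-1))*12 = -1/18*12 = -⅔)
26*p((-18 + 9)/(7 - 6*6)) = 26*(-⅔) = -52/3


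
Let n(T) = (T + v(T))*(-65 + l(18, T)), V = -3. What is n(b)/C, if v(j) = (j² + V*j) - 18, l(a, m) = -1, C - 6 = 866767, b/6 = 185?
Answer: -81170892/866773 ≈ -93.647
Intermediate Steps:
b = 1110 (b = 6*185 = 1110)
C = 866773 (C = 6 + 866767 = 866773)
v(j) = -18 + j² - 3*j (v(j) = (j² - 3*j) - 18 = -18 + j² - 3*j)
n(T) = 1188 - 66*T² + 132*T (n(T) = (T + (-18 + T² - 3*T))*(-65 - 1) = (-18 + T² - 2*T)*(-66) = 1188 - 66*T² + 132*T)
n(b)/C = (1188 - 66*1110² + 132*1110)/866773 = (1188 - 66*1232100 + 146520)*(1/866773) = (1188 - 81318600 + 146520)*(1/866773) = -81170892*1/866773 = -81170892/866773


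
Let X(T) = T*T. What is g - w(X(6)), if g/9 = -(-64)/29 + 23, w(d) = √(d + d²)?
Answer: 6579/29 - 6*√37 ≈ 190.37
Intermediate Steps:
X(T) = T²
g = 6579/29 (g = 9*(-(-64)/29 + 23) = 9*(-2*(-32/29) + 23) = 9*(64/29 + 23) = 9*(731/29) = 6579/29 ≈ 226.86)
g - w(X(6)) = 6579/29 - √(6²*(1 + 6²)) = 6579/29 - √(36*(1 + 36)) = 6579/29 - √(36*37) = 6579/29 - √1332 = 6579/29 - 6*√37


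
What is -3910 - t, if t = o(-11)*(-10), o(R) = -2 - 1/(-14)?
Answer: -27505/7 ≈ -3929.3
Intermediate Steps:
o(R) = -27/14 (o(R) = -2 - 1*(-1/14) = -2 + 1/14 = -27/14)
t = 135/7 (t = -27/14*(-10) = 135/7 ≈ 19.286)
-3910 - t = -3910 - 1*135/7 = -3910 - 135/7 = -27505/7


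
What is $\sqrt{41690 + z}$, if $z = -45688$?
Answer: $i \sqrt{3998} \approx 63.23 i$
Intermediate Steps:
$\sqrt{41690 + z} = \sqrt{41690 - 45688} = \sqrt{-3998} = i \sqrt{3998}$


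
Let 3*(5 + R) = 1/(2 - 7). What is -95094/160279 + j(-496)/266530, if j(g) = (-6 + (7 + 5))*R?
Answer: -63375690754/106797904675 ≈ -0.59342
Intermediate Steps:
R = -76/15 (R = -5 + 1/(3*(2 - 7)) = -5 + (⅓)/(-5) = -5 + (⅓)*(-⅕) = -5 - 1/15 = -76/15 ≈ -5.0667)
j(g) = -152/5 (j(g) = (-6 + (7 + 5))*(-76/15) = (-6 + 12)*(-76/15) = 6*(-76/15) = -152/5)
-95094/160279 + j(-496)/266530 = -95094/160279 - 152/5/266530 = -95094*1/160279 - 152/5*1/266530 = -95094/160279 - 76/666325 = -63375690754/106797904675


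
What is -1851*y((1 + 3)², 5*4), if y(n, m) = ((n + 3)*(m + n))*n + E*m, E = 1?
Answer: -20294364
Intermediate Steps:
y(n, m) = m + n*(3 + n)*(m + n) (y(n, m) = ((n + 3)*(m + n))*n + 1*m = ((3 + n)*(m + n))*n + m = n*(3 + n)*(m + n) + m = m + n*(3 + n)*(m + n))
-1851*y((1 + 3)², 5*4) = -1851*(5*4 + ((1 + 3)²)³ + 3*((1 + 3)²)² + (5*4)*((1 + 3)²)² + 3*(5*4)*(1 + 3)²) = -1851*(20 + (4²)³ + 3*(4²)² + 20*(4²)² + 3*20*4²) = -1851*(20 + 16³ + 3*16² + 20*16² + 3*20*16) = -1851*(20 + 4096 + 3*256 + 20*256 + 960) = -1851*(20 + 4096 + 768 + 5120 + 960) = -1851*10964 = -20294364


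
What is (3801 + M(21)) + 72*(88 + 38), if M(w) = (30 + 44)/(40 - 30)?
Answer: 64402/5 ≈ 12880.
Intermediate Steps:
M(w) = 37/5 (M(w) = 74/10 = 74*(⅒) = 37/5)
(3801 + M(21)) + 72*(88 + 38) = (3801 + 37/5) + 72*(88 + 38) = 19042/5 + 72*126 = 19042/5 + 9072 = 64402/5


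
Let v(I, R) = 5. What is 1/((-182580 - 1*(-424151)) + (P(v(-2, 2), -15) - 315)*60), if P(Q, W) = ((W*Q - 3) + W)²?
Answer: 1/741611 ≈ 1.3484e-6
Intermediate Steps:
P(Q, W) = (-3 + W + Q*W)² (P(Q, W) = ((Q*W - 3) + W)² = ((-3 + Q*W) + W)² = (-3 + W + Q*W)²)
1/((-182580 - 1*(-424151)) + (P(v(-2, 2), -15) - 315)*60) = 1/((-182580 - 1*(-424151)) + ((-3 - 15 + 5*(-15))² - 315)*60) = 1/((-182580 + 424151) + ((-3 - 15 - 75)² - 315)*60) = 1/(241571 + ((-93)² - 315)*60) = 1/(241571 + (8649 - 315)*60) = 1/(241571 + 8334*60) = 1/(241571 + 500040) = 1/741611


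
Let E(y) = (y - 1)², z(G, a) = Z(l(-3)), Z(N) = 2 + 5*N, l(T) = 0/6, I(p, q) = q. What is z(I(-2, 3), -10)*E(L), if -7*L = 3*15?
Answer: 5408/49 ≈ 110.37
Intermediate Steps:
l(T) = 0 (l(T) = 0*(⅙) = 0)
z(G, a) = 2 (z(G, a) = 2 + 5*0 = 2 + 0 = 2)
L = -45/7 (L = -3*15/7 = -⅐*45 = -45/7 ≈ -6.4286)
E(y) = (-1 + y)²
z(I(-2, 3), -10)*E(L) = 2*(-1 - 45/7)² = 2*(-52/7)² = 2*(2704/49) = 5408/49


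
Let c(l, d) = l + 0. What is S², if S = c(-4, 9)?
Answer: 16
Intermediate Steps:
c(l, d) = l
S = -4
S² = (-4)² = 16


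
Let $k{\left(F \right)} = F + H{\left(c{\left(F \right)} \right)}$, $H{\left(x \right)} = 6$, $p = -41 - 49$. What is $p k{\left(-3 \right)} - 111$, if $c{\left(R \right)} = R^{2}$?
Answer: $-381$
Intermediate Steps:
$p = -90$
$k{\left(F \right)} = 6 + F$ ($k{\left(F \right)} = F + 6 = 6 + F$)
$p k{\left(-3 \right)} - 111 = - 90 \left(6 - 3\right) - 111 = \left(-90\right) 3 - 111 = -270 - 111 = -381$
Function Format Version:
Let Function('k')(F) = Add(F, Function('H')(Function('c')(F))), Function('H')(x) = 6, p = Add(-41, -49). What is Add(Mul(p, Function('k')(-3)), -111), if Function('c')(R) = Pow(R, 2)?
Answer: -381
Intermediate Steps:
p = -90
Function('k')(F) = Add(6, F) (Function('k')(F) = Add(F, 6) = Add(6, F))
Add(Mul(p, Function('k')(-3)), -111) = Add(Mul(-90, Add(6, -3)), -111) = Add(Mul(-90, 3), -111) = Add(-270, -111) = -381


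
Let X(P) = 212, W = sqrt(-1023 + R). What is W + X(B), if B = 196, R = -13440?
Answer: 212 + 3*I*sqrt(1607) ≈ 212.0 + 120.26*I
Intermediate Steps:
W = 3*I*sqrt(1607) (W = sqrt(-1023 - 13440) = sqrt(-14463) = 3*I*sqrt(1607) ≈ 120.26*I)
W + X(B) = 3*I*sqrt(1607) + 212 = 212 + 3*I*sqrt(1607)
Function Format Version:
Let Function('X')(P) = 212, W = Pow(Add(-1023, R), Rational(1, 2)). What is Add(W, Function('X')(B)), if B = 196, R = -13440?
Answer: Add(212, Mul(3, I, Pow(1607, Rational(1, 2)))) ≈ Add(212.00, Mul(120.26, I))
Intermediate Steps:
W = Mul(3, I, Pow(1607, Rational(1, 2))) (W = Pow(Add(-1023, -13440), Rational(1, 2)) = Pow(-14463, Rational(1, 2)) = Mul(3, I, Pow(1607, Rational(1, 2))) ≈ Mul(120.26, I))
Add(W, Function('X')(B)) = Add(Mul(3, I, Pow(1607, Rational(1, 2))), 212) = Add(212, Mul(3, I, Pow(1607, Rational(1, 2))))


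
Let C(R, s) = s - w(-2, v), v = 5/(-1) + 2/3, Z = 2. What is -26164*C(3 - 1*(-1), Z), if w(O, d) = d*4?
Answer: -1517512/3 ≈ -5.0584e+5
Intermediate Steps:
v = -13/3 (v = 5*(-1) + 2*(1/3) = -5 + 2/3 = -13/3 ≈ -4.3333)
w(O, d) = 4*d
C(R, s) = 52/3 + s (C(R, s) = s - 4*(-13)/3 = s - 1*(-52/3) = s + 52/3 = 52/3 + s)
-26164*C(3 - 1*(-1), Z) = -26164*(52/3 + 2) = -26164*58/3 = -1517512/3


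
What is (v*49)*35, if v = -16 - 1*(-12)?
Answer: -6860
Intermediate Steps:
v = -4 (v = -16 + 12 = -4)
(v*49)*35 = -4*49*35 = -196*35 = -6860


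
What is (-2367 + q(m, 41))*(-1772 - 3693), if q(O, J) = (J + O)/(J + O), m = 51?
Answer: 12930190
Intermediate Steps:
q(O, J) = 1
(-2367 + q(m, 41))*(-1772 - 3693) = (-2367 + 1)*(-1772 - 3693) = -2366*(-5465) = 12930190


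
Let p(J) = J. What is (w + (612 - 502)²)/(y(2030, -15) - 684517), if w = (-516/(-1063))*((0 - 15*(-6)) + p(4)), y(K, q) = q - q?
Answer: -12910804/727641571 ≈ -0.017743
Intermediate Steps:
y(K, q) = 0
w = 48504/1063 (w = (-516/(-1063))*((0 - 15*(-6)) + 4) = (-516*(-1/1063))*((0 + 90) + 4) = 516*(90 + 4)/1063 = (516/1063)*94 = 48504/1063 ≈ 45.629)
(w + (612 - 502)²)/(y(2030, -15) - 684517) = (48504/1063 + (612 - 502)²)/(0 - 684517) = (48504/1063 + 110²)/(-684517) = (48504/1063 + 12100)*(-1/684517) = (12910804/1063)*(-1/684517) = -12910804/727641571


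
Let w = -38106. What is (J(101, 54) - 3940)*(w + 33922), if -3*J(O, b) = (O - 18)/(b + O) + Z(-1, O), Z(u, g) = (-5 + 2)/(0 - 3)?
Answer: 7666502192/465 ≈ 1.6487e+7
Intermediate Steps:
Z(u, g) = 1 (Z(u, g) = -3/(-3) = -3*(-⅓) = 1)
J(O, b) = -⅓ - (-18 + O)/(3*(O + b)) (J(O, b) = -((O - 18)/(b + O) + 1)/3 = -((-18 + O)/(O + b) + 1)/3 = -(1 + (-18 + O)/(O + b))/3 = -⅓ - (-18 + O)/(3*(O + b)))
(J(101, 54) - 3940)*(w + 33922) = ((18 - 1*54 - 2*101)/(3*(101 + 54)) - 3940)*(-38106 + 33922) = ((⅓)*(18 - 54 - 202)/155 - 3940)*(-4184) = ((⅓)*(1/155)*(-238) - 3940)*(-4184) = (-238/465 - 3940)*(-4184) = -1832338/465*(-4184) = 7666502192/465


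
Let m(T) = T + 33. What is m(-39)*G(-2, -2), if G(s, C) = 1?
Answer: -6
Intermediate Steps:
m(T) = 33 + T
m(-39)*G(-2, -2) = (33 - 39)*1 = -6*1 = -6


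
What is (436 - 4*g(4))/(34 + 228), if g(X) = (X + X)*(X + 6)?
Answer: 58/131 ≈ 0.44275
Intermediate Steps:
g(X) = 2*X*(6 + X) (g(X) = (2*X)*(6 + X) = 2*X*(6 + X))
(436 - 4*g(4))/(34 + 228) = (436 - 8*4*(6 + 4))/(34 + 228) = (436 - 8*4*10)/262 = (436 - 4*80)*(1/262) = (436 - 320)*(1/262) = 116*(1/262) = 58/131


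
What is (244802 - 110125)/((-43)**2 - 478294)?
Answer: -134677/476445 ≈ -0.28267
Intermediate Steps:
(244802 - 110125)/((-43)**2 - 478294) = 134677/(1849 - 478294) = 134677/(-476445) = 134677*(-1/476445) = -134677/476445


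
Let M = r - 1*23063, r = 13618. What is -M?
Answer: 9445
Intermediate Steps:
M = -9445 (M = 13618 - 1*23063 = 13618 - 23063 = -9445)
-M = -1*(-9445) = 9445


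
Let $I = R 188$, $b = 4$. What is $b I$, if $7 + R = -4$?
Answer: $-8272$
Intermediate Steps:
$R = -11$ ($R = -7 - 4 = -11$)
$I = -2068$ ($I = \left(-11\right) 188 = -2068$)
$b I = 4 \left(-2068\right) = -8272$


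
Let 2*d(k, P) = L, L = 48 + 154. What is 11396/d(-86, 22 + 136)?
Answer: 11396/101 ≈ 112.83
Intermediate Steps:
L = 202
d(k, P) = 101 (d(k, P) = (½)*202 = 101)
11396/d(-86, 22 + 136) = 11396/101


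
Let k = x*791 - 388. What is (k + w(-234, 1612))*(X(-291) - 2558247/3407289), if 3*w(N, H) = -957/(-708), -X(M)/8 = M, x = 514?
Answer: 760132485346124605/804120204 ≈ 9.4530e+8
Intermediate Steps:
X(M) = -8*M
w(N, H) = 319/708 (w(N, H) = (-957/(-708))/3 = (-957*(-1/708))/3 = (⅓)*(319/236) = 319/708)
k = 406186 (k = 514*791 - 388 = 406574 - 388 = 406186)
(k + w(-234, 1612))*(X(-291) - 2558247/3407289) = (406186 + 319/708)*(-8*(-291) - 2558247/3407289) = 287580007*(2328 - 2558247*1/3407289)/708 = 287580007*(2328 - 852749/1135763)/708 = (287580007/708)*(2643203515/1135763) = 760132485346124605/804120204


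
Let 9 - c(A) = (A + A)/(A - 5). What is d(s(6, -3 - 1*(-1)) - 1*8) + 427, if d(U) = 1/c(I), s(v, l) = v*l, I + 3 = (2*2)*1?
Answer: 8115/19 ≈ 427.11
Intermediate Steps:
I = 1 (I = -3 + (2*2)*1 = -3 + 4*1 = -3 + 4 = 1)
c(A) = 9 - 2*A/(-5 + A) (c(A) = 9 - (A + A)/(A - 5) = 9 - 2*A/(-5 + A))
s(v, l) = l*v
d(U) = 2/19 (d(U) = 1/((-45 + 7*1)/(-5 + 1)) = 1/((-45 + 7)/(-4)) = 1/(-¼*(-38)) = 1/(19/2) = 2/19)
d(s(6, -3 - 1*(-1)) - 1*8) + 427 = 2/19 + 427 = 8115/19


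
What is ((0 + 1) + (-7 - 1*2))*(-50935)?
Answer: 407480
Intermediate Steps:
((0 + 1) + (-7 - 1*2))*(-50935) = (1 + (-7 - 2))*(-50935) = (1 - 9)*(-50935) = -8*(-50935) = 407480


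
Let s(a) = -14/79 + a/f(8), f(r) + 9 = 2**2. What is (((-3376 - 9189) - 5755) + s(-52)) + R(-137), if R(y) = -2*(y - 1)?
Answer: -7123342/395 ≈ -18034.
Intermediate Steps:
f(r) = -5 (f(r) = -9 + 2**2 = -9 + 4 = -5)
s(a) = -14/79 - a/5 (s(a) = -14/79 + a/(-5) = -14*1/79 + a*(-1/5) = -14/79 - a/5)
R(y) = 2 - 2*y (R(y) = -2*(-1 + y) = 2 - 2*y)
(((-3376 - 9189) - 5755) + s(-52)) + R(-137) = (((-3376 - 9189) - 5755) + (-14/79 - 1/5*(-52))) + (2 - 2*(-137)) = ((-12565 - 5755) + (-14/79 + 52/5)) + (2 + 274) = (-18320 + 4038/395) + 276 = -7232362/395 + 276 = -7123342/395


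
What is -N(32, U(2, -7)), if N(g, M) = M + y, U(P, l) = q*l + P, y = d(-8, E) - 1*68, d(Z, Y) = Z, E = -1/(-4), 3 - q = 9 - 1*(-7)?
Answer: -17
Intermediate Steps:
q = -13 (q = 3 - (9 - 1*(-7)) = 3 - (9 + 7) = 3 - 1*16 = 3 - 16 = -13)
E = ¼ (E = -1*(-¼) = ¼ ≈ 0.25000)
y = -76 (y = -8 - 1*68 = -8 - 68 = -76)
U(P, l) = P - 13*l (U(P, l) = -13*l + P = P - 13*l)
N(g, M) = -76 + M (N(g, M) = M - 76 = -76 + M)
-N(32, U(2, -7)) = -(-76 + (2 - 13*(-7))) = -(-76 + (2 + 91)) = -(-76 + 93) = -1*17 = -17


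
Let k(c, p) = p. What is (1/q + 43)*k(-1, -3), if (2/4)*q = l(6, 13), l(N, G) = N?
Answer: -517/4 ≈ -129.25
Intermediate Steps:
q = 12 (q = 2*6 = 12)
(1/q + 43)*k(-1, -3) = (1/12 + 43)*(-3) = (517/12)*(-3) = -517/4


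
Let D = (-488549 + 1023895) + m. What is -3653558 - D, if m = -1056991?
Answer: -3131913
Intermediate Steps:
D = -521645 (D = (-488549 + 1023895) - 1056991 = 535346 - 1056991 = -521645)
-3653558 - D = -3653558 - 1*(-521645) = -3653558 + 521645 = -3131913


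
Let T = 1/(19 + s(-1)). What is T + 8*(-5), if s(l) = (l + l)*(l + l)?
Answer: -919/23 ≈ -39.957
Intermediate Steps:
s(l) = 4*l² (s(l) = (2*l)*(2*l) = 4*l²)
T = 1/23 (T = 1/(19 + 4*(-1)²) = 1/(19 + 4*1) = 1/(19 + 4) = 1/23 ≈ 0.043478)
T + 8*(-5) = 1/23 + 8*(-5) = 1/23 - 40 = -919/23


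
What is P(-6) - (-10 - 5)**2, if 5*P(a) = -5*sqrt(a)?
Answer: -225 - I*sqrt(6) ≈ -225.0 - 2.4495*I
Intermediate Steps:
P(a) = -sqrt(a) (P(a) = (-5*sqrt(a))/5 = -sqrt(a))
P(-6) - (-10 - 5)**2 = -sqrt(-6) - (-10 - 5)**2 = -I*sqrt(6) - 1*(-15)**2 = -I*sqrt(6) - 1*225 = -I*sqrt(6) - 225 = -225 - I*sqrt(6)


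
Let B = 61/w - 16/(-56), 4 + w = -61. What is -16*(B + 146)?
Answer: -1058128/455 ≈ -2325.6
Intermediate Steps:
w = -65 (w = -4 - 61 = -65)
B = -297/455 (B = 61/(-65) - 16/(-56) = 61*(-1/65) - 16*(-1/56) = -61/65 + 2/7 = -297/455 ≈ -0.65275)
-16*(B + 146) = -16*(-297/455 + 146) = -16*66133/455 = -1*1058128/455 = -1058128/455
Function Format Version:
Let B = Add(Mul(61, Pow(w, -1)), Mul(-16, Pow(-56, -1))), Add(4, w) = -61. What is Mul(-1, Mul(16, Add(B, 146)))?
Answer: Rational(-1058128, 455) ≈ -2325.6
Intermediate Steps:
w = -65 (w = Add(-4, -61) = -65)
B = Rational(-297, 455) (B = Add(Mul(61, Pow(-65, -1)), Mul(-16, Pow(-56, -1))) = Add(Mul(61, Rational(-1, 65)), Mul(-16, Rational(-1, 56))) = Add(Rational(-61, 65), Rational(2, 7)) = Rational(-297, 455) ≈ -0.65275)
Mul(-1, Mul(16, Add(B, 146))) = Mul(-1, Mul(16, Add(Rational(-297, 455), 146))) = Mul(-1, Mul(16, Rational(66133, 455))) = Mul(-1, Rational(1058128, 455)) = Rational(-1058128, 455)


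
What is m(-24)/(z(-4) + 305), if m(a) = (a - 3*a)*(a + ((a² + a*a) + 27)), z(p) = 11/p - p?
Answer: 6336/35 ≈ 181.03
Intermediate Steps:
z(p) = -p + 11/p
m(a) = -2*a*(27 + a + 2*a²) (m(a) = (-2*a)*(a + ((a² + a²) + 27)) = (-2*a)*(a + (2*a² + 27)) = (-2*a)*(a + (27 + 2*a²)) = (-2*a)*(27 + a + 2*a²) = -2*a*(27 + a + 2*a²))
m(-24)/(z(-4) + 305) = (-2*(-24)*(27 - 24 + 2*(-24)²))/((-1*(-4) + 11/(-4)) + 305) = (-2*(-24)*(27 - 24 + 2*576))/((4 + 11*(-¼)) + 305) = (-2*(-24)*(27 - 24 + 1152))/((4 - 11/4) + 305) = (-2*(-24)*1155)/(5/4 + 305) = 55440/(1225/4) = (4/1225)*55440 = 6336/35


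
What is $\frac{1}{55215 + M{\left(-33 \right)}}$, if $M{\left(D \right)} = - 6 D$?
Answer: $\frac{1}{55413} \approx 1.8046 \cdot 10^{-5}$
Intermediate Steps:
$\frac{1}{55215 + M{\left(-33 \right)}} = \frac{1}{55215 - -198} = \frac{1}{55215 + 198} = \frac{1}{55413}$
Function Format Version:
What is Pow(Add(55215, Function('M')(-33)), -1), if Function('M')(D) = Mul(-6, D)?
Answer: Rational(1, 55413) ≈ 1.8046e-5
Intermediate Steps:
Pow(Add(55215, Function('M')(-33)), -1) = Pow(Add(55215, Mul(-6, -33)), -1) = Pow(Add(55215, 198), -1) = Pow(55413, -1) = Rational(1, 55413)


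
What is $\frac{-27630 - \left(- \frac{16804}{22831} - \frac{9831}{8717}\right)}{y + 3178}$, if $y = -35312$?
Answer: $\frac{5498491627981}{6395238852818} \approx 0.85978$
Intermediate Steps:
$\frac{-27630 - \left(- \frac{16804}{22831} - \frac{9831}{8717}\right)}{y + 3178} = \frac{-27630 - \left(- \frac{16804}{22831} - \frac{9831}{8717}\right)}{-35312 + 3178} = \frac{-27630 - - \frac{370932029}{199017827}}{-32134} = \left(-27630 + \left(\frac{9831}{8717} + \frac{16804}{22831}\right)\right) \left(- \frac{1}{32134}\right) = \left(-27630 + \frac{370932029}{199017827}\right) \left(- \frac{1}{32134}\right) = \left(- \frac{5498491627981}{199017827}\right) \left(- \frac{1}{32134}\right) = \frac{5498491627981}{6395238852818}$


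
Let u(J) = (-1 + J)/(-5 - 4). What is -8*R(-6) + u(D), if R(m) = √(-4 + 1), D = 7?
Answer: -⅔ - 8*I*√3 ≈ -0.66667 - 13.856*I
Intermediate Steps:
R(m) = I*√3 (R(m) = √(-3) = I*√3)
u(J) = ⅑ - J/9 (u(J) = (-1 + J)/(-9) = -(-1 + J)/9 = ⅑ - J/9)
-8*R(-6) + u(D) = -8*I*√3 + (⅑ - ⅑*7) = -8*I*√3 + (⅑ - 7/9) = -8*I*√3 - ⅔ = -⅔ - 8*I*√3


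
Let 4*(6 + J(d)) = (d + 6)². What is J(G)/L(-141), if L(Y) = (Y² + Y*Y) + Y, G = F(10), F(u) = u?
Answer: 58/39621 ≈ 0.0014639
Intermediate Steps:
G = 10
L(Y) = Y + 2*Y² (L(Y) = (Y² + Y²) + Y = 2*Y² + Y = Y + 2*Y²)
J(d) = -6 + (6 + d)²/4 (J(d) = -6 + (d + 6)²/4 = -6 + (6 + d)²/4)
J(G)/L(-141) = (-6 + (6 + 10)²/4)/((-141*(1 + 2*(-141)))) = (-6 + (¼)*16²)/((-141*(1 - 282))) = (-6 + (¼)*256)/((-141*(-281))) = (-6 + 64)/39621 = 58*(1/39621) = 58/39621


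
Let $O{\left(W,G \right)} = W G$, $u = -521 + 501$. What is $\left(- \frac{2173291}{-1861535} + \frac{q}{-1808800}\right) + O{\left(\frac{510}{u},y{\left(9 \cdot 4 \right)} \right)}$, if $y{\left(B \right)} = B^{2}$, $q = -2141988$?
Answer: $- \frac{5563473663299581}{168357225400} \approx -33046.0$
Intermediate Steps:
$u = -20$
$O{\left(W,G \right)} = G W$
$\left(- \frac{2173291}{-1861535} + \frac{q}{-1808800}\right) + O{\left(\frac{510}{u},y{\left(9 \cdot 4 \right)} \right)} = \left(- \frac{2173291}{-1861535} - \frac{2141988}{-1808800}\right) + \left(9 \cdot 4\right)^{2} \frac{510}{-20} = \left(\left(-2173291\right) \left(- \frac{1}{1861535}\right) - - \frac{535497}{452200}\right) + 36^{2} \cdot 510 \left(- \frac{1}{20}\right) = \left(\frac{2173291}{1861535} + \frac{535497}{452200}\right) + 1296 \left(- \frac{51}{2}\right) = \frac{395921719619}{168357225400} - 33048 = - \frac{5563473663299581}{168357225400}$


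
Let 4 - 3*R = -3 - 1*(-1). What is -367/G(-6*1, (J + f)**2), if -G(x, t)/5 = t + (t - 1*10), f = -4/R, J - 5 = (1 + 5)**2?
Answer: 367/15160 ≈ 0.024208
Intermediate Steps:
R = 2 (R = 4/3 - (-3 - 1*(-1))/3 = 4/3 - (-3 + 1)/3 = 4/3 - 1/3*(-2) = 4/3 + 2/3 = 2)
J = 41 (J = 5 + (1 + 5)**2 = 5 + 6**2 = 5 + 36 = 41)
f = -2 (f = -4/2 = -4*1/2 = -2)
G(x, t) = 50 - 10*t (G(x, t) = -5*(t + (t - 1*10)) = -5*(t + (t - 10)) = -5*(t + (-10 + t)) = -5*(-10 + 2*t) = 50 - 10*t)
-367/G(-6*1, (J + f)**2) = -367/(50 - 10*(41 - 2)**2) = -367/(50 - 10*39**2) = -367/(50 - 10*1521) = -367/(50 - 15210) = -367/(-15160) = -367*(-1/15160) = 367/15160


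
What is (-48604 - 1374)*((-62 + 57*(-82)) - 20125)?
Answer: 1242503058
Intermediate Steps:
(-48604 - 1374)*((-62 + 57*(-82)) - 20125) = -49978*((-62 - 4674) - 20125) = -49978*(-4736 - 20125) = -49978*(-24861) = 1242503058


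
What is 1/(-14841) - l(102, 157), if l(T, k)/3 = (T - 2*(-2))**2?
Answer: -500260429/14841 ≈ -33708.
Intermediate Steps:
l(T, k) = 3*(4 + T)**2 (l(T, k) = 3*(T - 2*(-2))**2 = 3*(T + 4)**2 = 3*(4 + T)**2)
1/(-14841) - l(102, 157) = 1/(-14841) - 3*(4 + 102)**2 = -1/14841 - 3*106**2 = -1/14841 - 3*11236 = -1/14841 - 1*33708 = -1/14841 - 33708 = -500260429/14841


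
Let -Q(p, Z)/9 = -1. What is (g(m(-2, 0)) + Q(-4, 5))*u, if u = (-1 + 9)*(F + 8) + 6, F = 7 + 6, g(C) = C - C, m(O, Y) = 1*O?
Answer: 1566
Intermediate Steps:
m(O, Y) = O
Q(p, Z) = 9 (Q(p, Z) = -9*(-1) = 9)
g(C) = 0
F = 13
u = 174 (u = (-1 + 9)*(13 + 8) + 6 = 8*21 + 6 = 168 + 6 = 174)
(g(m(-2, 0)) + Q(-4, 5))*u = (0 + 9)*174 = 9*174 = 1566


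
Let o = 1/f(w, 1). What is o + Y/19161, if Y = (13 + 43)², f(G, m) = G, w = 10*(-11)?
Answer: 325799/2107710 ≈ 0.15457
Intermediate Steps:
w = -110
Y = 3136 (Y = 56² = 3136)
o = -1/110 (o = 1/(-110) = -1/110 ≈ -0.0090909)
o + Y/19161 = -1/110 + 3136/19161 = 325799/2107710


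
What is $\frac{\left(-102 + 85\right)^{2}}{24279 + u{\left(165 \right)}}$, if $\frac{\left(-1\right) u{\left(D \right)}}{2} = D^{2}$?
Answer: $- \frac{289}{30171} \approx -0.0095787$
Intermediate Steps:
$u{\left(D \right)} = - 2 D^{2}$
$\frac{\left(-102 + 85\right)^{2}}{24279 + u{\left(165 \right)}} = \frac{\left(-102 + 85\right)^{2}}{24279 - 2 \cdot 165^{2}} = \frac{\left(-17\right)^{2}}{24279 - 54450} = \frac{289}{24279 - 54450} = \frac{289}{-30171} = 289 \left(- \frac{1}{30171}\right) = - \frac{289}{30171}$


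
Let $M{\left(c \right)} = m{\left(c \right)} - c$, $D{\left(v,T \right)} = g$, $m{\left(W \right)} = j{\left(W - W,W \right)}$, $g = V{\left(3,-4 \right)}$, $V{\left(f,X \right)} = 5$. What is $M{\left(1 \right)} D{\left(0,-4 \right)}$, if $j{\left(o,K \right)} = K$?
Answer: $0$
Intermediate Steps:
$g = 5$
$m{\left(W \right)} = W$
$D{\left(v,T \right)} = 5$
$M{\left(c \right)} = 0$ ($M{\left(c \right)} = c - c = 0$)
$M{\left(1 \right)} D{\left(0,-4 \right)} = 0 \cdot 5 = 0$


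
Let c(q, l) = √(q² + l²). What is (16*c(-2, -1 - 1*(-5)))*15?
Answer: 480*√5 ≈ 1073.3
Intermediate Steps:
c(q, l) = √(l² + q²)
(16*c(-2, -1 - 1*(-5)))*15 = (16*√((-1 - 1*(-5))² + (-2)²))*15 = (16*√((-1 + 5)² + 4))*15 = (16*√(4² + 4))*15 = (16*√(16 + 4))*15 = (16*√20)*15 = (16*(2*√5))*15 = (32*√5)*15 = 480*√5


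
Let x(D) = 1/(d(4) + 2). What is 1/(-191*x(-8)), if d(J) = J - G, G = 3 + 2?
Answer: -1/191 ≈ -0.0052356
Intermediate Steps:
G = 5
d(J) = -5 + J (d(J) = J - 1*5 = J - 5 = -5 + J)
x(D) = 1 (x(D) = 1/((-5 + 4) + 2) = 1/(-1 + 2) = 1/1 = 1)
1/(-191*x(-8)) = 1/(-191*1) = 1/(-191) = -1/191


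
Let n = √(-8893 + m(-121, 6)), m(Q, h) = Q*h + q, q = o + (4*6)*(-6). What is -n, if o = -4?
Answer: -I*√9767 ≈ -98.828*I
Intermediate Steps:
q = -148 (q = -4 + (4*6)*(-6) = -4 + 24*(-6) = -4 - 144 = -148)
m(Q, h) = -148 + Q*h (m(Q, h) = Q*h - 148 = -148 + Q*h)
n = I*√9767 (n = √(-8893 + (-148 - 121*6)) = √(-8893 + (-148 - 726)) = √(-8893 - 874) = √(-9767) = I*√9767 ≈ 98.828*I)
-n = -I*√9767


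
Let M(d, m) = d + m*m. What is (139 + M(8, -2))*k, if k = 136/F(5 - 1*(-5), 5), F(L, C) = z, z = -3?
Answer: -20536/3 ≈ -6845.3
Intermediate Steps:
F(L, C) = -3
k = -136/3 (k = 136/(-3) = 136*(-1/3) = -136/3 ≈ -45.333)
M(d, m) = d + m**2
(139 + M(8, -2))*k = (139 + (8 + (-2)**2))*(-136/3) = (139 + (8 + 4))*(-136/3) = (139 + 12)*(-136/3) = 151*(-136/3) = -20536/3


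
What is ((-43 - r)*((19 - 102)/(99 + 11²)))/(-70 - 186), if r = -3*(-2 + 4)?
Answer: -3071/56320 ≈ -0.054528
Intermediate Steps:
r = -6 (r = -3*2 = -6)
((-43 - r)*((19 - 102)/(99 + 11²)))/(-70 - 186) = ((-43 - 1*(-6))*((19 - 102)/(99 + 11²)))/(-70 - 186) = ((-43 + 6)*(-83/(99 + 121)))/(-256) = -(-3071)/220*(-1/256) = -37*(-83/220)*(-1/256) = (3071/220)*(-1/256) = -3071/56320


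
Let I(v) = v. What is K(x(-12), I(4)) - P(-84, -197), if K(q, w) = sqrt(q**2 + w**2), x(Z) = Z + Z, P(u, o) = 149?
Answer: -149 + 4*sqrt(37) ≈ -124.67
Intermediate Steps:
x(Z) = 2*Z
K(x(-12), I(4)) - P(-84, -197) = sqrt((2*(-12))**2 + 4**2) - 1*149 = sqrt((-24)**2 + 16) - 149 = sqrt(576 + 16) - 149 = sqrt(592) - 149 = 4*sqrt(37) - 149 = -149 + 4*sqrt(37)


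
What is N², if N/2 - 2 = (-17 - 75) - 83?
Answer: 119716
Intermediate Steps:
N = -346 (N = 4 + 2*((-17 - 75) - 83) = 4 + 2*(-92 - 83) = 4 + 2*(-175) = 4 - 350 = -346)
N² = (-346)² = 119716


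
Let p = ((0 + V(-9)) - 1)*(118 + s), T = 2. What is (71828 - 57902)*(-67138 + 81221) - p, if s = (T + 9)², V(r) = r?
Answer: 196122248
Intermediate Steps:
s = 121 (s = (2 + 9)² = 11² = 121)
p = -2390 (p = ((0 - 9) - 1)*(118 + 121) = (-9 - 1)*239 = -10*239 = -2390)
(71828 - 57902)*(-67138 + 81221) - p = (71828 - 57902)*(-67138 + 81221) - 1*(-2390) = 13926*14083 + 2390 = 196119858 + 2390 = 196122248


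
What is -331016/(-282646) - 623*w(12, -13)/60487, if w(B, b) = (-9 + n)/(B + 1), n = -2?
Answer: 205828191/174453149 ≈ 1.1798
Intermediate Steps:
w(B, b) = -11/(1 + B) (w(B, b) = (-9 - 2)/(B + 1) = -11/(1 + B))
-331016/(-282646) - 623*w(12, -13)/60487 = -331016/(-282646) - (-6853)/(1 + 12)/60487 = -331016*(-1/282646) - (-6853)/13*(1/60487) = 23644/20189 - (-6853)/13*(1/60487) = 23644/20189 - 623*(-11/13)*(1/60487) = 23644/20189 + (6853/13)*(1/60487) = 23644/20189 + 979/112333 = 205828191/174453149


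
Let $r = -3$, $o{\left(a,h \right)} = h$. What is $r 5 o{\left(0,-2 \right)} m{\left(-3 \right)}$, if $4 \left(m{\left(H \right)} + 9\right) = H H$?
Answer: $- \frac{405}{2} \approx -202.5$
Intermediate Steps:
$m{\left(H \right)} = -9 + \frac{H^{2}}{4}$ ($m{\left(H \right)} = -9 + \frac{H H}{4} = -9 + \frac{H^{2}}{4}$)
$r 5 o{\left(0,-2 \right)} m{\left(-3 \right)} = \left(-3\right) 5 \left(-2\right) \left(-9 + \frac{\left(-3\right)^{2}}{4}\right) = \left(-15\right) \left(-2\right) \left(-9 + \frac{1}{4} \cdot 9\right) = 30 \left(-9 + \frac{9}{4}\right) = 30 \left(- \frac{27}{4}\right) = - \frac{405}{2}$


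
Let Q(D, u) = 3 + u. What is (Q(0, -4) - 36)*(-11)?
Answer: 407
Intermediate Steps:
(Q(0, -4) - 36)*(-11) = ((3 - 4) - 36)*(-11) = (-1 - 36)*(-11) = -37*(-11) = 407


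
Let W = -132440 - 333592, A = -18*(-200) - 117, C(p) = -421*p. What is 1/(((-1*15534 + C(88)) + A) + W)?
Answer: -1/515131 ≈ -1.9413e-6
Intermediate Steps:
A = 3483 (A = 3600 - 117 = 3483)
W = -466032
1/(((-1*15534 + C(88)) + A) + W) = 1/(((-1*15534 - 421*88) + 3483) - 466032) = 1/(((-15534 - 37048) + 3483) - 466032) = 1/((-52582 + 3483) - 466032) = 1/(-49099 - 466032) = 1/(-515131) = -1/515131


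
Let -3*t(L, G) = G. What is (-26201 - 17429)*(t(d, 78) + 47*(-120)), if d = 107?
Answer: 247207580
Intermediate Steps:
t(L, G) = -G/3
(-26201 - 17429)*(t(d, 78) + 47*(-120)) = (-26201 - 17429)*(-⅓*78 + 47*(-120)) = -43630*(-26 - 5640) = -43630*(-5666) = 247207580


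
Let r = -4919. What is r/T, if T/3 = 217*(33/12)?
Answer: -19676/7161 ≈ -2.7477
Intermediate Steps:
T = 7161/4 (T = 3*(217*(33/12)) = 3*(217*(33*(1/12))) = 3*(217*(11/4)) = 3*(2387/4) = 7161/4 ≈ 1790.3)
r/T = -4919/7161/4 = -4919*4/7161 = -19676/7161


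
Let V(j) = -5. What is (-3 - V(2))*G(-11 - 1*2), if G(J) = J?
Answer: -26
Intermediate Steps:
(-3 - V(2))*G(-11 - 1*2) = (-3 - 1*(-5))*(-11 - 1*2) = (-3 + 5)*(-11 - 2) = 2*(-13) = -26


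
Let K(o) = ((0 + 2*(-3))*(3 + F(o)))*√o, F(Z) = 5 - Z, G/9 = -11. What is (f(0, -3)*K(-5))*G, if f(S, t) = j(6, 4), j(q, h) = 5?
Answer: 38610*I*√5 ≈ 86335.0*I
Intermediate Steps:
G = -99 (G = 9*(-11) = -99)
f(S, t) = 5
K(o) = √o*(-48 + 6*o) (K(o) = ((0 + 2*(-3))*(3 + (5 - o)))*√o = ((0 - 6)*(8 - o))*√o = (-6*(8 - o))*√o = (-48 + 6*o)*√o = √o*(-48 + 6*o))
(f(0, -3)*K(-5))*G = (5*(6*√(-5)*(-8 - 5)))*(-99) = (5*(6*(I*√5)*(-13)))*(-99) = (5*(-78*I*√5))*(-99) = -390*I*√5*(-99) = 38610*I*√5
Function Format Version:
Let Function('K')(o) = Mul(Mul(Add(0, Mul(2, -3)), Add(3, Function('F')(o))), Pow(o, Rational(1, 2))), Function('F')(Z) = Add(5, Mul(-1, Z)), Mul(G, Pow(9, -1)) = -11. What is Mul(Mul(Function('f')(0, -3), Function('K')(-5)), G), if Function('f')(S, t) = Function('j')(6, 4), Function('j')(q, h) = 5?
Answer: Mul(38610, I, Pow(5, Rational(1, 2))) ≈ Mul(86335., I)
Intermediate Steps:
G = -99 (G = Mul(9, -11) = -99)
Function('f')(S, t) = 5
Function('K')(o) = Mul(Pow(o, Rational(1, 2)), Add(-48, Mul(6, o))) (Function('K')(o) = Mul(Mul(Add(0, Mul(2, -3)), Add(3, Add(5, Mul(-1, o)))), Pow(o, Rational(1, 2))) = Mul(Mul(Add(0, -6), Add(8, Mul(-1, o))), Pow(o, Rational(1, 2))) = Mul(Mul(-6, Add(8, Mul(-1, o))), Pow(o, Rational(1, 2))) = Mul(Add(-48, Mul(6, o)), Pow(o, Rational(1, 2))) = Mul(Pow(o, Rational(1, 2)), Add(-48, Mul(6, o))))
Mul(Mul(Function('f')(0, -3), Function('K')(-5)), G) = Mul(Mul(5, Mul(6, Pow(-5, Rational(1, 2)), Add(-8, -5))), -99) = Mul(Mul(5, Mul(6, Mul(I, Pow(5, Rational(1, 2))), -13)), -99) = Mul(Mul(5, Mul(-78, I, Pow(5, Rational(1, 2)))), -99) = Mul(Mul(-390, I, Pow(5, Rational(1, 2))), -99) = Mul(38610, I, Pow(5, Rational(1, 2)))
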